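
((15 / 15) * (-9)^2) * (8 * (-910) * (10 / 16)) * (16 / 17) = -346870.59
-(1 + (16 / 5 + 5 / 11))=-256 / 55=-4.65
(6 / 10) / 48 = 1 / 80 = 0.01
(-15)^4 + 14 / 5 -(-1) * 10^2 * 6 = 256139 / 5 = 51227.80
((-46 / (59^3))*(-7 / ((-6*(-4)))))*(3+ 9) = 0.00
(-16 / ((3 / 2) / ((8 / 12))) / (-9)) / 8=8 / 81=0.10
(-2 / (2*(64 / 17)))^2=289 / 4096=0.07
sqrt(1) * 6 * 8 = 48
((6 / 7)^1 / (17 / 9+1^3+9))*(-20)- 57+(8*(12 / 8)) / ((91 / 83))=-462477 / 9737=-47.50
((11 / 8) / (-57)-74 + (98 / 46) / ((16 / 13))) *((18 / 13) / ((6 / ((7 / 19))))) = -10614947 / 1727024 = -6.15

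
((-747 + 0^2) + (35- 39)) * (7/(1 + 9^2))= -5257/82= -64.11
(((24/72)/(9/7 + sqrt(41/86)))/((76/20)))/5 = 1806/94183 -49 * sqrt(3526)/282549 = 0.01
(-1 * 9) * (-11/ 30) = 33/ 10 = 3.30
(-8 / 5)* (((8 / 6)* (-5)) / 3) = 32 / 9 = 3.56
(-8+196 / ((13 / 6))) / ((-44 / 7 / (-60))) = 112560 / 143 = 787.13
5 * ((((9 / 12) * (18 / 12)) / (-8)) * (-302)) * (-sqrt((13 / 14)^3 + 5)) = -511.42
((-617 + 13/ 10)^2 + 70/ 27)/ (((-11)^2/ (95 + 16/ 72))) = 298328.14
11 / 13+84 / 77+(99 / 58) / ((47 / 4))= 405865 / 194909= 2.08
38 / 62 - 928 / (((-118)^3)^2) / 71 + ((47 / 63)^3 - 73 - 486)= -25905744092428431172507 / 46428404171247621054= -557.97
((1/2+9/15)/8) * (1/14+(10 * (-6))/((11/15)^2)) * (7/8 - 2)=1699911/98560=17.25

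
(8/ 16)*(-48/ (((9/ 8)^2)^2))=-32768/ 2187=-14.98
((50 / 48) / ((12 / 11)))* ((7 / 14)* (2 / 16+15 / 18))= 6325 / 13824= 0.46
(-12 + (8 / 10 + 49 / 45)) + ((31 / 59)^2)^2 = -1094368162 / 109056249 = -10.03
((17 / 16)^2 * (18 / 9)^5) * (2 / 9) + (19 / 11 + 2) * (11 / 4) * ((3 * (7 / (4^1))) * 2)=8327 / 72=115.65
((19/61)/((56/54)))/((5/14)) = 513/610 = 0.84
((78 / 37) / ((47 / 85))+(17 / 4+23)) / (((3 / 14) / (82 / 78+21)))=650373710 / 203463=3196.52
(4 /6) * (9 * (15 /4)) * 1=45 /2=22.50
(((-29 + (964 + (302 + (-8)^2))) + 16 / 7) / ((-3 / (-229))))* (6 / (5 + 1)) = 696389 / 7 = 99484.14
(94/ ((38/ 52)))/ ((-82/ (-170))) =207740/ 779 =266.68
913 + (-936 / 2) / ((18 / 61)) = -673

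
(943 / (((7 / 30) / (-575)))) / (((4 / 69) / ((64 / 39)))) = -65782021.98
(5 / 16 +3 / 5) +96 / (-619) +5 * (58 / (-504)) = 567841 / 3119760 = 0.18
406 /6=203 /3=67.67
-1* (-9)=9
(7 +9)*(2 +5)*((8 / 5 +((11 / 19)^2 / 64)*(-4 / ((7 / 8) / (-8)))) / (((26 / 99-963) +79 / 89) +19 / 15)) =-3191132736 / 15276973807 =-0.21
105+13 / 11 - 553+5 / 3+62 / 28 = -204637 / 462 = -442.94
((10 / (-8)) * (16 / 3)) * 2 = -40 / 3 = -13.33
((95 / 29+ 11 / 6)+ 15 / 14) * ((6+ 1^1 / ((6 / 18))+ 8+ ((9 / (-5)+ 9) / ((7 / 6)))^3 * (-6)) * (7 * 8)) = -1798809607712 / 3730125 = -482238.43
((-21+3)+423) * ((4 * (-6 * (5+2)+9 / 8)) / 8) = -132435 / 16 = -8277.19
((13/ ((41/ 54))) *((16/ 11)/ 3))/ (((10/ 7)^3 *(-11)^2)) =160524/ 6821375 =0.02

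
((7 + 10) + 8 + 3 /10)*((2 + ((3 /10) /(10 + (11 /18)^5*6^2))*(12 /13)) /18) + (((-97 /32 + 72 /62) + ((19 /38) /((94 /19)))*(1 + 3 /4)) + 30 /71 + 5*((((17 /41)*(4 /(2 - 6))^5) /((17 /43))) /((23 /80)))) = -1470434276315361739 /88211970604461600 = -16.67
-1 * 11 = -11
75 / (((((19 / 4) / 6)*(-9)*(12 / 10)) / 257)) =-128500 / 57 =-2254.39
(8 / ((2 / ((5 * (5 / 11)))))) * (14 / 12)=350 / 33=10.61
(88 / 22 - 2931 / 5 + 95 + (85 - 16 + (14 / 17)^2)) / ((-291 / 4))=2413276 / 420495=5.74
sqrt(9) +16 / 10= 4.60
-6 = -6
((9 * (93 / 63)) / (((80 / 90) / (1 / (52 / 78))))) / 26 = 2511 / 2912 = 0.86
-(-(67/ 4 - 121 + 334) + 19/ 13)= 11871/ 52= 228.29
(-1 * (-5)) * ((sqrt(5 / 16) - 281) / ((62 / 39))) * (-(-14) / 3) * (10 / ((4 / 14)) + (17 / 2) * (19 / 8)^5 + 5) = -5717052051165 / 2031616 + 20345380965 * sqrt(5) / 8126464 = -2808443.44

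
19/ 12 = 1.58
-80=-80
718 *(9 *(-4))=-25848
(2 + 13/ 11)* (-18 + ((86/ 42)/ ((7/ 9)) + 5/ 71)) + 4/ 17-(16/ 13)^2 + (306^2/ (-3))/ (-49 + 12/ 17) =699081674842/ 1172290301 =596.34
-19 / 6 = -3.17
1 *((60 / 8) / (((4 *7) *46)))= 15 / 2576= 0.01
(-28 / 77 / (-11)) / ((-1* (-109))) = 4 / 13189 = 0.00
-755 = -755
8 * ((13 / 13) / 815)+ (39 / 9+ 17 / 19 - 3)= 103961 / 46455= 2.24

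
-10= -10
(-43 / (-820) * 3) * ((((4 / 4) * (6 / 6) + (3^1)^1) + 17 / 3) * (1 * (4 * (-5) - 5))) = -6235 / 164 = -38.02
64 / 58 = 32 / 29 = 1.10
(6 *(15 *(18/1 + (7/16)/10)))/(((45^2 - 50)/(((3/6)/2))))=25983/126400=0.21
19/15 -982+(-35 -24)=-15596/15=-1039.73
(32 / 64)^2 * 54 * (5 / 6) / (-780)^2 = 1 / 54080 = 0.00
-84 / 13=-6.46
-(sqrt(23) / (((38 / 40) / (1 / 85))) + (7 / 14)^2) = -1 / 4-4*sqrt(23) / 323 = -0.31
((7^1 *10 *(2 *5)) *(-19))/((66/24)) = -53200/11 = -4836.36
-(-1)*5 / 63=5 / 63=0.08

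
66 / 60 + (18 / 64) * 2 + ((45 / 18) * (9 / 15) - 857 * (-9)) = 617293 / 80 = 7716.16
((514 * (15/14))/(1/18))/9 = 7710/7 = 1101.43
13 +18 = 31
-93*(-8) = 744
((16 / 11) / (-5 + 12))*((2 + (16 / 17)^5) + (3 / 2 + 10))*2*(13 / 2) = 38.46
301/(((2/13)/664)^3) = 24199745775296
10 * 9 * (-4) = -360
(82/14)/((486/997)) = 40877/3402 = 12.02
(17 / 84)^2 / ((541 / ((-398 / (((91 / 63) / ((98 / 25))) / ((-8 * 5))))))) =115022 / 35165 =3.27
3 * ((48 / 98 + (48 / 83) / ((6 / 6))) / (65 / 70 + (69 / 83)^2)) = 2163312 / 1093477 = 1.98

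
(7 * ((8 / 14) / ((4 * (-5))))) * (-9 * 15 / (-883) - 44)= 8.77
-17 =-17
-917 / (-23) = 917 / 23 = 39.87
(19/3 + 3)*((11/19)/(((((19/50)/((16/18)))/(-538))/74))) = -4904838400/9747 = -503215.18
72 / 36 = 2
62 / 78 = 31 / 39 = 0.79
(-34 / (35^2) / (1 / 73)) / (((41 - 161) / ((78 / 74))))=16133 / 906500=0.02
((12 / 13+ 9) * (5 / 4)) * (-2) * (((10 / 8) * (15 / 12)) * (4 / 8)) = -16125 / 832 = -19.38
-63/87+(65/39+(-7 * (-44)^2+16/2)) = -1178246/87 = -13543.06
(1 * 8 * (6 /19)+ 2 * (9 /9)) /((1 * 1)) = 86 /19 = 4.53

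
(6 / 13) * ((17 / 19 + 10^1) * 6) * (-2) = -14904 / 247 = -60.34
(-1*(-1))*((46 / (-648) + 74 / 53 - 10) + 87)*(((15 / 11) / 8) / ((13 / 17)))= 114325085 / 6548256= 17.46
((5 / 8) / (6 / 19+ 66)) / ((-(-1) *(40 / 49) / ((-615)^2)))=4366.66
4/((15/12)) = 16/5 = 3.20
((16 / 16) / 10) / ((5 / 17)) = 17 / 50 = 0.34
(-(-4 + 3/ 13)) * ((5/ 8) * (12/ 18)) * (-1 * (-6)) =245/ 26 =9.42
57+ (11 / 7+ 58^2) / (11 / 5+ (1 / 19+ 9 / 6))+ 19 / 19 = 954.86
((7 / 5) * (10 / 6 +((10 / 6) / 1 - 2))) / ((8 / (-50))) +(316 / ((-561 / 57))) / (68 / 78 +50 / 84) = -558411 / 16643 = -33.55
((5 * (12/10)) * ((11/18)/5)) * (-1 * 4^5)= -750.93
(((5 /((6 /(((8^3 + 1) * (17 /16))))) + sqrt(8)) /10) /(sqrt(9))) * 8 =8 * sqrt(2) /15 + 969 /8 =121.88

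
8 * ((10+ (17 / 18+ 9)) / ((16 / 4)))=359 / 9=39.89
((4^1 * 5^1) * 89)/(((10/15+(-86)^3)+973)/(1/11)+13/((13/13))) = -2670/10478839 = -0.00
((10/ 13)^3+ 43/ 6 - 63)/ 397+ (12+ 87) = 517362151/ 5233254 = 98.86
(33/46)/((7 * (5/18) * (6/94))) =4653/805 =5.78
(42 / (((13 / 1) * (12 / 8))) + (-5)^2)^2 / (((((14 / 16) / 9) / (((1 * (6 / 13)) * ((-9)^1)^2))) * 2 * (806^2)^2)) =272519883 / 811294024356998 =0.00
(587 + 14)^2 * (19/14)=6862819/14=490201.36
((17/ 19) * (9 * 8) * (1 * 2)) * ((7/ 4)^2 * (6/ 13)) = 44982/ 247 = 182.11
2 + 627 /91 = 809 /91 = 8.89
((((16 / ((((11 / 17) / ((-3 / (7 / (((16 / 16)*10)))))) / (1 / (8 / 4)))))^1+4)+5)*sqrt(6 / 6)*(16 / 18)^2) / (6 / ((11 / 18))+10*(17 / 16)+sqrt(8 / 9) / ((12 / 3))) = -148558336 / 87371211+25434112*sqrt(2) / 1834795431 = -1.68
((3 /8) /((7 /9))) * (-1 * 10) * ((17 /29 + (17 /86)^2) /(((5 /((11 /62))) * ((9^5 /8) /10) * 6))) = -1053745 /43624115244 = -0.00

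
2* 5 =10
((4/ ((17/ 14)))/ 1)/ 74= 28/ 629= 0.04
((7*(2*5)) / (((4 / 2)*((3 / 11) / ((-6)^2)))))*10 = 46200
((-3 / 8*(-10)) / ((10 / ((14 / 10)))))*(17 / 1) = 357 / 40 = 8.92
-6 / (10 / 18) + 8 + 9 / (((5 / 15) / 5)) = 661 / 5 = 132.20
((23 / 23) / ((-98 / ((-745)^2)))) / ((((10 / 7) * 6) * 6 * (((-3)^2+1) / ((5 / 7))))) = -111005 / 14112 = -7.87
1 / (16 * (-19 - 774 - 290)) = -1 / 17328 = -0.00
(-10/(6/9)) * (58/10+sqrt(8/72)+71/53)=-5941/53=-112.09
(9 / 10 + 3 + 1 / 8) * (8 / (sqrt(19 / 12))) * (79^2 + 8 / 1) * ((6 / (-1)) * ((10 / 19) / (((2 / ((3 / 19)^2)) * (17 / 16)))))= -1738521792 * sqrt(57) / 2215457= -5924.53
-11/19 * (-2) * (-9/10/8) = -99/760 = -0.13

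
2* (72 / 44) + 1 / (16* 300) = 172811 / 52800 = 3.27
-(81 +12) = -93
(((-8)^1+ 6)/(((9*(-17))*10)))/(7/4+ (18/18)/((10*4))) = 8/10863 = 0.00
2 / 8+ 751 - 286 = 1861 / 4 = 465.25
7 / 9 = 0.78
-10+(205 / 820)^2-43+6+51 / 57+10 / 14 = -96459 / 2128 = -45.33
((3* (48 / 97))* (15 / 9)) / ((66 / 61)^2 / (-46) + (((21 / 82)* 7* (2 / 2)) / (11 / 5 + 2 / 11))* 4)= 2298331465 / 2772945208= 0.83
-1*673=-673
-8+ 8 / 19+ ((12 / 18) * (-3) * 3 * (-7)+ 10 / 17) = 11308 / 323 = 35.01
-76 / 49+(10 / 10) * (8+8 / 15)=5132 / 735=6.98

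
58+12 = 70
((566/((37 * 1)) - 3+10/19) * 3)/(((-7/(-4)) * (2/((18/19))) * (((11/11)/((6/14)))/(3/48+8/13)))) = 102960315/34033636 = 3.03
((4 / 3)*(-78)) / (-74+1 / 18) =1872 / 1331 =1.41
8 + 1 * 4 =12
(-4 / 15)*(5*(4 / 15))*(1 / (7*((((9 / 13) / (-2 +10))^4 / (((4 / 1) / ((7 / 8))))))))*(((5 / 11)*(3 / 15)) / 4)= -14974189568 / 159137055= -94.10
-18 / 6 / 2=-3 / 2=-1.50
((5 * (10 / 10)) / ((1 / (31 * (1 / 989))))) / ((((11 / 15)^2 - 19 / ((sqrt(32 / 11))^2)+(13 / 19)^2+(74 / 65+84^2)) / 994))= 5205963672000 / 235650204072559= 0.02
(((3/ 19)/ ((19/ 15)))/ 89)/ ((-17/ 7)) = -315/ 546193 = -0.00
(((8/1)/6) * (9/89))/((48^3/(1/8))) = 0.00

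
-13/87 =-0.15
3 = 3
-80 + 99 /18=-149 /2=-74.50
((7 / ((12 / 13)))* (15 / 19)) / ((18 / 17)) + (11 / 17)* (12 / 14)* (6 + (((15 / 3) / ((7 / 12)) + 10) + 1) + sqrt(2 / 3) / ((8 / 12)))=33* sqrt(6) / 119 + 22604807 / 1139544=20.52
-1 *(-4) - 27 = -23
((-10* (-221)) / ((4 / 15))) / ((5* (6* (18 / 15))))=5525 / 24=230.21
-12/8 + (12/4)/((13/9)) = 15/26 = 0.58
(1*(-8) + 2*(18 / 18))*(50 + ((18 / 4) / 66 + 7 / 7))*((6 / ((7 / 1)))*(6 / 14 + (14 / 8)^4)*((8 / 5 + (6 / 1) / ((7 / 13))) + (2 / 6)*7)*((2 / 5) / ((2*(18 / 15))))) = -1786122645 / 275968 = -6472.21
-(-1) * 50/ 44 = 25/ 22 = 1.14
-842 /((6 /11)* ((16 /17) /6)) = -78727 /8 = -9840.88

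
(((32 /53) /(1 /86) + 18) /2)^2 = 3433609 /2809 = 1222.36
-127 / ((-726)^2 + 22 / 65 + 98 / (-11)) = -0.00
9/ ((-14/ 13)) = -117/ 14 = -8.36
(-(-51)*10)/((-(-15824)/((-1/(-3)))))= 85/7912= 0.01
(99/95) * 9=891/95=9.38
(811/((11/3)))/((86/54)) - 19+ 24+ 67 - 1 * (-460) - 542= 60961/473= 128.88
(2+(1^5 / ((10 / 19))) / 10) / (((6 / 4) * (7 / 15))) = 219 / 70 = 3.13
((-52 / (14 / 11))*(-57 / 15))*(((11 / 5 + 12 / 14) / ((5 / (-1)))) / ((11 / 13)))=-687154 / 6125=-112.19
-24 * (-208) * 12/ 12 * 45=224640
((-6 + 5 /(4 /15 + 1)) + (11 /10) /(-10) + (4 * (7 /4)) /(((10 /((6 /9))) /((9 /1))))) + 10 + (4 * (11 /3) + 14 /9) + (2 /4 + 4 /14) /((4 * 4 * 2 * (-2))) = 108198511 /3830400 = 28.25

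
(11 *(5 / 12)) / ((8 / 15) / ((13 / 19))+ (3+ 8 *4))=3575 / 27908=0.13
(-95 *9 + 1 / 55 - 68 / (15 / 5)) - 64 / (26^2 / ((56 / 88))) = -24474908 / 27885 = -877.71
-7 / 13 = -0.54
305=305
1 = 1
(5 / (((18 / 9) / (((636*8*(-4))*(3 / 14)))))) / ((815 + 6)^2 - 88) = -25440 / 1572557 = -0.02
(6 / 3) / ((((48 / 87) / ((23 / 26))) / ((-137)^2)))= 12518923 / 208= 60187.13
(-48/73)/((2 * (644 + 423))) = -24/77891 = -0.00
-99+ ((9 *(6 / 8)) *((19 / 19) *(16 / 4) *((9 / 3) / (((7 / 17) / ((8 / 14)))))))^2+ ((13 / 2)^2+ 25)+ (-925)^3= -7600994765171 / 9604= -791440521.15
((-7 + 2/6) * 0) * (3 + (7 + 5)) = 0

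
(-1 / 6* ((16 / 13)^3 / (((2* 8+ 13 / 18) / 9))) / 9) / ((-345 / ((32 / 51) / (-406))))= -65536 / 787336901715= -0.00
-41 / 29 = -1.41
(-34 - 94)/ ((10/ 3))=-192/ 5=-38.40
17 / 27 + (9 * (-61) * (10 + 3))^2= 1375292780 / 27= 50936769.63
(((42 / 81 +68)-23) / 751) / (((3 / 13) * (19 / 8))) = 127816 / 1155789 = 0.11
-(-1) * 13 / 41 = 13 / 41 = 0.32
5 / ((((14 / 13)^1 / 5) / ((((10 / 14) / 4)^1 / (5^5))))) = 13 / 9800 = 0.00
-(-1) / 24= 1 / 24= 0.04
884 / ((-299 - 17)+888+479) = 884 / 1051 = 0.84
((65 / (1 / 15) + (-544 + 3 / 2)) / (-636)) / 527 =-865 / 670344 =-0.00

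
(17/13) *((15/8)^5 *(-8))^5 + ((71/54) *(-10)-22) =-115902862483877973877511673096037/404675448117003288576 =-286409425190.45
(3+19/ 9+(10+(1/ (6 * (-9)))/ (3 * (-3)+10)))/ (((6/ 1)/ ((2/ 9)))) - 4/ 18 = 491/ 1458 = 0.34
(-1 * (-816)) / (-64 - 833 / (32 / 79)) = -26112 / 67855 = -0.38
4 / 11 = 0.36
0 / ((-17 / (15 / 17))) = 0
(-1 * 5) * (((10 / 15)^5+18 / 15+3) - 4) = -403 / 243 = -1.66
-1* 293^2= -85849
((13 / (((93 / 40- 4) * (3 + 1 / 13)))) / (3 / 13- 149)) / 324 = 2197 / 41983272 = 0.00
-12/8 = -3/2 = -1.50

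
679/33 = 20.58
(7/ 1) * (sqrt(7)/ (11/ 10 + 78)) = 0.23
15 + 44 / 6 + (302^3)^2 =2275951024973059 / 3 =758650341657686.33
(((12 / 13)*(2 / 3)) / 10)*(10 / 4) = 2 / 13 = 0.15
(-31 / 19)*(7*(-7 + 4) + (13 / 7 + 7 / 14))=8091 / 266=30.42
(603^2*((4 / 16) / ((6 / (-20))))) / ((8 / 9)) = -5454135 / 16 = -340883.44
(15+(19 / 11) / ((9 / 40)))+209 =22936 / 99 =231.68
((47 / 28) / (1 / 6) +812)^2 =132457081 / 196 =675801.43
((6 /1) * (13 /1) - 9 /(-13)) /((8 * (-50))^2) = 0.00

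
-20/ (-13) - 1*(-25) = 345/ 13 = 26.54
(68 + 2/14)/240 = 159/560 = 0.28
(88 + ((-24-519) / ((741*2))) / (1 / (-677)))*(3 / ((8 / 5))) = 2490135 / 3952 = 630.09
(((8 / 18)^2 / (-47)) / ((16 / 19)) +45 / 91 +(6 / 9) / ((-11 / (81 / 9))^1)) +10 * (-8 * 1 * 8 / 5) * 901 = -439492962872 / 3810807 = -115328.06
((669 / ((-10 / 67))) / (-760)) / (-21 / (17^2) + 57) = 0.10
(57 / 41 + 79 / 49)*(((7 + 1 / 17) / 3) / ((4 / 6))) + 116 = 4323668 / 34153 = 126.60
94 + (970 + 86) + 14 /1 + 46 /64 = 37271 /32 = 1164.72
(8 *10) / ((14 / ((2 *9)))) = 720 / 7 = 102.86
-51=-51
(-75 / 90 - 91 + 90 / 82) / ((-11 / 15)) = 123.73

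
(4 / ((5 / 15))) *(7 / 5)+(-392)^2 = 768404 / 5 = 153680.80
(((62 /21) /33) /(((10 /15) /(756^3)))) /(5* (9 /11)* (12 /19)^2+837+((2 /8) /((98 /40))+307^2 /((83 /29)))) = 3356486900928 /1954741967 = 1717.10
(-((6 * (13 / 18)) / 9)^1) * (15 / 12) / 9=-65 / 972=-0.07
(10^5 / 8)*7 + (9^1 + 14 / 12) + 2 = 525073 / 6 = 87512.17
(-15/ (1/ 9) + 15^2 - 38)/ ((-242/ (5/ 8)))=-65/ 484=-0.13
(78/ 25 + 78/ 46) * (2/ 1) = 5538/ 575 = 9.63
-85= -85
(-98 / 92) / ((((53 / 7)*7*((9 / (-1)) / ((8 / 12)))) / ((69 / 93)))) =49 / 44361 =0.00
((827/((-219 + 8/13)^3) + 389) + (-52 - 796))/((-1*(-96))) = -4.78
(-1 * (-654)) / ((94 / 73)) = 23871 / 47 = 507.89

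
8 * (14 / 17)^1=112 / 17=6.59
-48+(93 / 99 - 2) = -1619 / 33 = -49.06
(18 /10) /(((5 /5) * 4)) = 9 /20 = 0.45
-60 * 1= -60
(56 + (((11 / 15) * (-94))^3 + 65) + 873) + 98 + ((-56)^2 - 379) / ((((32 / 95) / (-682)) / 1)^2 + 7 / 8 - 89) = -815263620156636735908 / 2497001835072375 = -326497.00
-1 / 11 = -0.09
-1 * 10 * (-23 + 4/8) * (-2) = -450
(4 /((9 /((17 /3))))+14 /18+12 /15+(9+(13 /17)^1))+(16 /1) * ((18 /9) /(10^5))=19882334 /1434375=13.86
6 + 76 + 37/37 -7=76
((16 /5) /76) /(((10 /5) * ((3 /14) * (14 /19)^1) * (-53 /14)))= -28 /795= -0.04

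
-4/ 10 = -2/ 5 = -0.40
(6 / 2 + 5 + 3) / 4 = 11 / 4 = 2.75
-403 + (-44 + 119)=-328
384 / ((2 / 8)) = 1536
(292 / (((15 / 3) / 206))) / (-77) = -60152 / 385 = -156.24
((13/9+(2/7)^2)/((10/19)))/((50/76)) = 242953/55125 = 4.41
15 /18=5 /6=0.83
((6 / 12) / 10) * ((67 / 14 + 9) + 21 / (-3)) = 19 / 56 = 0.34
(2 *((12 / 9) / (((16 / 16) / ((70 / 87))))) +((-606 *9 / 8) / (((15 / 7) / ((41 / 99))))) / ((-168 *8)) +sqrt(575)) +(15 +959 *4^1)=3877.22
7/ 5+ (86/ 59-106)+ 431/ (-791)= -103.69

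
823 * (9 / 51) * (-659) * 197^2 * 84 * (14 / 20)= -18564629541066 / 85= -218407406365.48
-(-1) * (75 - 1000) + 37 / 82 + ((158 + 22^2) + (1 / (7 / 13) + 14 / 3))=-475315 / 1722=-276.02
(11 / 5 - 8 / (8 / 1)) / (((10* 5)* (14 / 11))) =33 / 1750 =0.02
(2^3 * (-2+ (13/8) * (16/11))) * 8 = 256/11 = 23.27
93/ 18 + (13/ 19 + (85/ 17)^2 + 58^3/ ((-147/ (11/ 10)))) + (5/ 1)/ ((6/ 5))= -19900184/ 13965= -1425.00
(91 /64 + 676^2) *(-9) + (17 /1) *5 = -4112711.80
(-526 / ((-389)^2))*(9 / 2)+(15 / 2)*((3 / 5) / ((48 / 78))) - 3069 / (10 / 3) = -11057366151 / 12105680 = -913.40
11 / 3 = 3.67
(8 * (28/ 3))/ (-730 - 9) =-224/ 2217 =-0.10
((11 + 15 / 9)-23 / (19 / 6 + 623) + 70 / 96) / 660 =2409127 / 119021760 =0.02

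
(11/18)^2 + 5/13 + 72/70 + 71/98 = 2.51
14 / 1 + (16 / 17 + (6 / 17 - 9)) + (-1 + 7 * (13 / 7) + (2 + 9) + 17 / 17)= 515 / 17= 30.29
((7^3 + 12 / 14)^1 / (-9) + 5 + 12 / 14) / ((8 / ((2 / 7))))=-1019 / 882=-1.16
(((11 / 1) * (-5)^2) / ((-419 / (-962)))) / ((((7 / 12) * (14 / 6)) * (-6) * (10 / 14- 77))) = 264550 / 261037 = 1.01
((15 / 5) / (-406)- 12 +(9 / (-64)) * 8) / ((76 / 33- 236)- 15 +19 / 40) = 3518955 / 66513559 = 0.05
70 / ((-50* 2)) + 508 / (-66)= -2771 / 330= -8.40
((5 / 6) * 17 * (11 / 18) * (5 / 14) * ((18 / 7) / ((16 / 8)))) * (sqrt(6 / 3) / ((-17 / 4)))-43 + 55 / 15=-118 / 3-275 * sqrt(2) / 294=-40.66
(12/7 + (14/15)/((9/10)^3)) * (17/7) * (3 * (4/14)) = 1558696/250047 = 6.23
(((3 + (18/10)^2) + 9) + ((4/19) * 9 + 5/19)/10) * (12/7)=88098/3325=26.50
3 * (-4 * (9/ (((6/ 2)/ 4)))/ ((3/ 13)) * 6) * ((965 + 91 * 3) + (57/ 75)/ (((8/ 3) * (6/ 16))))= -115947936/ 25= -4637917.44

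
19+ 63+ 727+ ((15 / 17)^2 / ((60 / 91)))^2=1082959049 / 1336336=810.39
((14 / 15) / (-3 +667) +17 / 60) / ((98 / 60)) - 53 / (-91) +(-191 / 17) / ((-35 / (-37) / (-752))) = 40142943202 / 4494035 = 8932.49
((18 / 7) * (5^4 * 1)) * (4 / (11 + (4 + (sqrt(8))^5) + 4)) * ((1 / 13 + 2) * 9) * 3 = 1802.30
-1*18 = -18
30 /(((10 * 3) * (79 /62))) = 62 /79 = 0.78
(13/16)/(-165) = -13/2640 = -0.00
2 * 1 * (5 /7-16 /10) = -62 /35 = -1.77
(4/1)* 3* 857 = 10284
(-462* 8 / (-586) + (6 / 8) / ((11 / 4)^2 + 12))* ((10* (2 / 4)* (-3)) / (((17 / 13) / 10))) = -1134783000 / 1559053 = -727.87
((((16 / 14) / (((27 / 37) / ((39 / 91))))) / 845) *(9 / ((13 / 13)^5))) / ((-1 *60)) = -74 / 621075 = -0.00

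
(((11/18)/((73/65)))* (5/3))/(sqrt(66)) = 325* sqrt(66)/23652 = 0.11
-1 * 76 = -76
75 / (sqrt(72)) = 25*sqrt(2) / 4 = 8.84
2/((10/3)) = 0.60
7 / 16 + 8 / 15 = 233 / 240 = 0.97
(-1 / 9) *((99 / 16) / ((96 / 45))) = -165 / 512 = -0.32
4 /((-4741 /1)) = -4 /4741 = -0.00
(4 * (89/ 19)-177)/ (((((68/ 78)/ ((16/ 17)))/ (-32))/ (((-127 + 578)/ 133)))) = 13539871488/ 730303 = 18540.07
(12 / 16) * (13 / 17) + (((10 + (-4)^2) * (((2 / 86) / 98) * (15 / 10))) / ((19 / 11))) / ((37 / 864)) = 70369923 / 100723028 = 0.70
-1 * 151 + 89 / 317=-47778 / 317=-150.72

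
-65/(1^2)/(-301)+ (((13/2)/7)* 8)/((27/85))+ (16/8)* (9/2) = 264958/8127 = 32.60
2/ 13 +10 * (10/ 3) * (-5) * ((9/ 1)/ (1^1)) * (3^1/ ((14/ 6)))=-175486/ 91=-1928.42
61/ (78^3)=61/ 474552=0.00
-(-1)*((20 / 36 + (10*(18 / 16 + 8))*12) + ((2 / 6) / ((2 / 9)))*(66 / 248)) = 2446171 / 2232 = 1095.95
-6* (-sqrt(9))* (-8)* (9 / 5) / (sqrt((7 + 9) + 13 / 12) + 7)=-108864 / 1915 + 2592* sqrt(615) / 1915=-23.28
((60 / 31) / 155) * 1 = 12 / 961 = 0.01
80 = 80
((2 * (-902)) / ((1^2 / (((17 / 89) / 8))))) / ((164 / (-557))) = 104159 / 712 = 146.29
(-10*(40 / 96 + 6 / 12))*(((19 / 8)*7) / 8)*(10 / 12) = -36575 / 2304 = -15.87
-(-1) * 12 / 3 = 4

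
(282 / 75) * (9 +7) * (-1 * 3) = -4512 / 25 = -180.48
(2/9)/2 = 1/9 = 0.11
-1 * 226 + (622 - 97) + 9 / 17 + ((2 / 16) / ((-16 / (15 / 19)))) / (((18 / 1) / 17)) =74301019 / 248064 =299.52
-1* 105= -105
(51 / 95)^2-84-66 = -1351149 / 9025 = -149.71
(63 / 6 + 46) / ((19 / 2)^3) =452 / 6859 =0.07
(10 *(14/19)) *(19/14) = 10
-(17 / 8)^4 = -83521 / 4096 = -20.39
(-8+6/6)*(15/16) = -105/16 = -6.56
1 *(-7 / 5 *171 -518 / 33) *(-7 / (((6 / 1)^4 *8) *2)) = 294637 / 3421440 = 0.09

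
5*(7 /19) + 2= 73 /19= 3.84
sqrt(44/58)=sqrt(638)/29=0.87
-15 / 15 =-1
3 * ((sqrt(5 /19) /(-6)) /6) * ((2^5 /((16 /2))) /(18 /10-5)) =5 * sqrt(95) /912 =0.05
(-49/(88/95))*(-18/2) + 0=41895/88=476.08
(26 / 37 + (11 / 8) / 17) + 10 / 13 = 101579 / 65416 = 1.55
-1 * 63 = -63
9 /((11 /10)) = 90 /11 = 8.18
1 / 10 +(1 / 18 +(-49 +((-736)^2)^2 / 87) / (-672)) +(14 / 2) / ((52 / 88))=-19073200281529 / 3800160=-5019051.90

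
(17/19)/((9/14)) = 238/171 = 1.39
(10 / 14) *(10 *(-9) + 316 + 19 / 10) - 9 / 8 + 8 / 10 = 45489 / 280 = 162.46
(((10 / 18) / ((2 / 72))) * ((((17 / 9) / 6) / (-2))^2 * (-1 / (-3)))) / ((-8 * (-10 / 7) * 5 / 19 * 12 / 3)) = 38437 / 2799360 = 0.01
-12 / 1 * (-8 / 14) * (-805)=-5520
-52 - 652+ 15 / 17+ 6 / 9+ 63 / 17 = -35636 / 51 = -698.75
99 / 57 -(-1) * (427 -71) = 6797 / 19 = 357.74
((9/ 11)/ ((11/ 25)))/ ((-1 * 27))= -25/ 363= -0.07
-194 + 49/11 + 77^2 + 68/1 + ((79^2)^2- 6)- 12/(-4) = 428514740/11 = 38955885.45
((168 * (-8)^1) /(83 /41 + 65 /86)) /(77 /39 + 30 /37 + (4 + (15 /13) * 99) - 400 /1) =3419148096 /1973216461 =1.73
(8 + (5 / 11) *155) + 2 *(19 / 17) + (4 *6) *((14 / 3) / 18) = 146273 / 1683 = 86.91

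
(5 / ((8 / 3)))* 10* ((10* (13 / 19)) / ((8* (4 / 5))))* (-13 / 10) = -63375 / 2432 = -26.06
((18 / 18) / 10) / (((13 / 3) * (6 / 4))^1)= 1 / 65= 0.02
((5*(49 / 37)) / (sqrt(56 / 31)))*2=35*sqrt(434) / 74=9.85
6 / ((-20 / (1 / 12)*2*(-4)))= 0.00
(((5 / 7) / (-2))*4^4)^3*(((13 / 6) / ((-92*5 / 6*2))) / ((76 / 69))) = 9804.76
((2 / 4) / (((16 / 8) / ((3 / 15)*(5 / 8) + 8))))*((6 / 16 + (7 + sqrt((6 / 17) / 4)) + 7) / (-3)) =-7475 / 768 - 65*sqrt(102) / 3264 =-9.93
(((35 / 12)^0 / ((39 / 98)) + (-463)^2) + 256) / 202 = 8370473 / 7878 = 1062.51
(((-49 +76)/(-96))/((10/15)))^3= -19683/262144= -0.08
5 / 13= 0.38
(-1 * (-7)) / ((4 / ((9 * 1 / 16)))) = 0.98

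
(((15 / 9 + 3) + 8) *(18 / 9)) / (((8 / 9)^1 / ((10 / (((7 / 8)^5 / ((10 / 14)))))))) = 46694400 / 117649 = 396.90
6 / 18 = 1 / 3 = 0.33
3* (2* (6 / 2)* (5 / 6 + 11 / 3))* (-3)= -243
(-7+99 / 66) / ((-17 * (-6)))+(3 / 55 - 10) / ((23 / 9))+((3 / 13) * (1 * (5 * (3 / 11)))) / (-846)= -622183127 / 157674660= -3.95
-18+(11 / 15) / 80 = -21589 / 1200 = -17.99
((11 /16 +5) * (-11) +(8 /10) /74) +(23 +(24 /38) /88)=-24463817 /618640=-39.54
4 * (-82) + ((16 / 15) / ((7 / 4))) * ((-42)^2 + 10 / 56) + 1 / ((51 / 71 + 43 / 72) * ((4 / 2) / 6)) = 741025232 / 988575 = 749.59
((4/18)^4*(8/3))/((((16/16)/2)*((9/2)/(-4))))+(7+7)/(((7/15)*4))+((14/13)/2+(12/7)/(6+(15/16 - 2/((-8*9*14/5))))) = 266863096841/32254571466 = 8.27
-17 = -17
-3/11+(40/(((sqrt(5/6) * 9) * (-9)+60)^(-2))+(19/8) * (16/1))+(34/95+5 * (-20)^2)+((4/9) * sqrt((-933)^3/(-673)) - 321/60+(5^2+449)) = -64800 * sqrt(30)+1244 * sqrt(627909)/2019+1526564153/4180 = 10770.76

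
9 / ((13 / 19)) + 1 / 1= 184 / 13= 14.15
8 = 8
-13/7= -1.86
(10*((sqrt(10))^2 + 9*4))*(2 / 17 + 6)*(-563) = -26933920 / 17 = -1584348.24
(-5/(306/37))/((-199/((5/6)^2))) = 4625/2192184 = 0.00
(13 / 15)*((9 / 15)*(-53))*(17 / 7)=-11713 / 175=-66.93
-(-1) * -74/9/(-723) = 74/6507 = 0.01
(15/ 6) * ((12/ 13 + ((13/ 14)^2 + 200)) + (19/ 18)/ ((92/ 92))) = 23257735/ 45864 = 507.10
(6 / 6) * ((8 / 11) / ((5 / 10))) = 16 / 11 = 1.45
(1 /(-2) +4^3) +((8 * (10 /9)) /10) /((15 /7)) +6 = 18877 /270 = 69.91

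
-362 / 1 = -362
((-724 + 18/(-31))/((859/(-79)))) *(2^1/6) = 1774498/79887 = 22.21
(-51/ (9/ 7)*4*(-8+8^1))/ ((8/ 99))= 0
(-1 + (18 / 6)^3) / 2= 13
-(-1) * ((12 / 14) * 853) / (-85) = -5118 / 595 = -8.60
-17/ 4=-4.25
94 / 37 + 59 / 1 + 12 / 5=11829 / 185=63.94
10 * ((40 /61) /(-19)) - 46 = -53714 /1159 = -46.35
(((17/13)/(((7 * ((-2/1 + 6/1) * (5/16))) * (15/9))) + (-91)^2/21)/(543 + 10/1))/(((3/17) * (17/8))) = 1.90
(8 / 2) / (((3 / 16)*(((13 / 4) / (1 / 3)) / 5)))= 1280 / 117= 10.94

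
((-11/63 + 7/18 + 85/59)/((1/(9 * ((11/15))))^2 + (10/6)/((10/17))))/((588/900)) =111649725/125894377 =0.89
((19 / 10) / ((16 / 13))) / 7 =247 / 1120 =0.22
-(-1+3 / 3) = 0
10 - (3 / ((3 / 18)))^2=-314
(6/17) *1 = 6/17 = 0.35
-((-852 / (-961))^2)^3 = -0.49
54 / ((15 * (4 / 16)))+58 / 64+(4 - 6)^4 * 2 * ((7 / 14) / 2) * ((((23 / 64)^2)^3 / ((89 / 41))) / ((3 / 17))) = 15.35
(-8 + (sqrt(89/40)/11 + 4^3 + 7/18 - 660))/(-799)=10865/14382 - sqrt(890)/175780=0.76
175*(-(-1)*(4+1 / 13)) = 9275 / 13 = 713.46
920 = 920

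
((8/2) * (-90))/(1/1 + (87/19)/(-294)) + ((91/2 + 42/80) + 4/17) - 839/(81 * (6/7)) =-33470767459/100961640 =-331.52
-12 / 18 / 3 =-2 / 9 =-0.22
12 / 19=0.63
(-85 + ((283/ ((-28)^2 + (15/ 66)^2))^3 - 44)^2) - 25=5440717582730719054958792265803167426/ 2986346647569272346852091973372881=1821.86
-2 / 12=-1 / 6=-0.17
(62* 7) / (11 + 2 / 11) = 4774 / 123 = 38.81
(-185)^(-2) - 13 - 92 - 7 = -3833199 / 34225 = -112.00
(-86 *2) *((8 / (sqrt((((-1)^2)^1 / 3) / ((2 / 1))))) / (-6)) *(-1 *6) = -3370.50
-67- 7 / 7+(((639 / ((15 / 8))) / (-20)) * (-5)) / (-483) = -54882 / 805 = -68.18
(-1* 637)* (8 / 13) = -392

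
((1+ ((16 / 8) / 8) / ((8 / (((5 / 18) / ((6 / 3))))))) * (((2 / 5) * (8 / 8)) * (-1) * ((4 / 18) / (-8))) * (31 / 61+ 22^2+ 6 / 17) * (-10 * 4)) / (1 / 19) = -11053074383 / 2687904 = -4112.15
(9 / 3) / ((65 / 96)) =4.43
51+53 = 104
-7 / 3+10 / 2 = 8 / 3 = 2.67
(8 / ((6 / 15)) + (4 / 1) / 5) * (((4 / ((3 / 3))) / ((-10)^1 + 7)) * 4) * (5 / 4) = -416 / 3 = -138.67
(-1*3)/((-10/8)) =12/5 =2.40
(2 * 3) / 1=6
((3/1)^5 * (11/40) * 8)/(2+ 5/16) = 42768/185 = 231.18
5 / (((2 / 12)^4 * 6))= 1080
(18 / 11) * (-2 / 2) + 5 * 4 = 202 / 11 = 18.36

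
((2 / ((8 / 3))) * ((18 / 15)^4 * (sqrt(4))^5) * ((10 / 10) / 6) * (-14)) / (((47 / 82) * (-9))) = 661248 / 29375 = 22.51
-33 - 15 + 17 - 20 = -51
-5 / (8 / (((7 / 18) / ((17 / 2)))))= -35 / 1224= -0.03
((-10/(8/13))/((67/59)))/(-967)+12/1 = 3113707/259156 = 12.01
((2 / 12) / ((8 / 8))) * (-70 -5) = -25 / 2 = -12.50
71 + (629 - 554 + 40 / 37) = 147.08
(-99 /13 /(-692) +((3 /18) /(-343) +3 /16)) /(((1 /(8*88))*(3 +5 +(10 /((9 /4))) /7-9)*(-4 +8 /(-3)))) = 145176669 /2534623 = 57.28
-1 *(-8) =8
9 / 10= 0.90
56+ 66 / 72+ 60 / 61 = 42383 / 732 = 57.90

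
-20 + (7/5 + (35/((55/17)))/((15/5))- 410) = -70124/165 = -424.99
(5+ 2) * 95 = 665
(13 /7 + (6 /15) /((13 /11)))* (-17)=-16983 /455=-37.33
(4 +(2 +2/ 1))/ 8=1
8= 8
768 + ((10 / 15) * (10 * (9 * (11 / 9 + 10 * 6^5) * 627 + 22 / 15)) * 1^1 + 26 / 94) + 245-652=1237434704096 / 423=2925377551.05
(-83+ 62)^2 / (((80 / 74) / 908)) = 3703959 / 10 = 370395.90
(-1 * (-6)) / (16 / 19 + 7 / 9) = 3.70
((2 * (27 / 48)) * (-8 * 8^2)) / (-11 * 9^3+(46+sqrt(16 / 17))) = 2304 * sqrt(17) / 1080668377+78071616 / 1080668377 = 0.07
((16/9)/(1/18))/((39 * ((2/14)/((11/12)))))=616/117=5.26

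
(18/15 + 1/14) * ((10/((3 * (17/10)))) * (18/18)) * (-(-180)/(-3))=-17800/119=-149.58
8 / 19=0.42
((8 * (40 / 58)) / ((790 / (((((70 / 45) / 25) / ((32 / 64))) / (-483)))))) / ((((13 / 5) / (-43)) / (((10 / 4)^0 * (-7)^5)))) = -46252864 / 92476215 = -0.50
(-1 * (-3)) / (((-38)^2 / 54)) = 81 / 722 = 0.11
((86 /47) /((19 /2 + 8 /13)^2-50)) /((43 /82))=0.07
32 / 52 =8 / 13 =0.62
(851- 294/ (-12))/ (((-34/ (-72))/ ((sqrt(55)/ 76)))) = 927*sqrt(55)/ 38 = 180.92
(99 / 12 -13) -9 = -13.75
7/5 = 1.40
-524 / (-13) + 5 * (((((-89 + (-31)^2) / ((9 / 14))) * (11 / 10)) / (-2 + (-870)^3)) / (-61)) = 94717755238112 / 2349867962637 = 40.31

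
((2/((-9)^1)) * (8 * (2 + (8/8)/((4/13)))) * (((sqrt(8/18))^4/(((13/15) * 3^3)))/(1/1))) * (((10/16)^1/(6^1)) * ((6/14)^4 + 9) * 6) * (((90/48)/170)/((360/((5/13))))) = -30125/5747080248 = -0.00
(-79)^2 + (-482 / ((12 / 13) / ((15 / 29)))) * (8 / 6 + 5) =788299 / 174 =4530.45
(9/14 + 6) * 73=6789/14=484.93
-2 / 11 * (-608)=1216 / 11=110.55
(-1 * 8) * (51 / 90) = -68 / 15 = -4.53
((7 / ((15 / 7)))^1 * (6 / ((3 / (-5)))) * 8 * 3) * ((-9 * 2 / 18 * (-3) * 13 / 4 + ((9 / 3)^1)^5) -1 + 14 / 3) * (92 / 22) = -27742232 / 33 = -840673.70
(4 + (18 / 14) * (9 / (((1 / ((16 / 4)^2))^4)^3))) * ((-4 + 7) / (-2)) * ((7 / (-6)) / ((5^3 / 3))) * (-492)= -8413005578904807516 / 125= -67304044631238460.13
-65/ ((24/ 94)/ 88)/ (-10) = 6721/ 3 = 2240.33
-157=-157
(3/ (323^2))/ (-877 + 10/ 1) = -1/ 30151081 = -0.00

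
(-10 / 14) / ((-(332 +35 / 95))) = 19 / 8841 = 0.00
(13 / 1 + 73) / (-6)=-43 / 3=-14.33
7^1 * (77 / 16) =539 / 16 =33.69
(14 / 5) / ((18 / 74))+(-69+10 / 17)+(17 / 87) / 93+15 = -28815101 / 687735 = -41.90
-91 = -91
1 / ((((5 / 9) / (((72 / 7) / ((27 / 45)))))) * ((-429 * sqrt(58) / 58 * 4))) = -18 * sqrt(58) / 1001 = -0.14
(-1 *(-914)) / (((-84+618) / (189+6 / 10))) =144412 / 445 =324.52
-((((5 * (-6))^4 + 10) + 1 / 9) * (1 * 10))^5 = -2059039829593857972511537456877145100000 / 59049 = -34870020315227319218133030000000000.00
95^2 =9025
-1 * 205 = -205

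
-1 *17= -17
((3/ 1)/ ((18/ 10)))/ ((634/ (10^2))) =250/ 951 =0.26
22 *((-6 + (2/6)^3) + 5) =-572/27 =-21.19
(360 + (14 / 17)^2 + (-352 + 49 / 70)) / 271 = 27103 / 783190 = 0.03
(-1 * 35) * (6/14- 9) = 300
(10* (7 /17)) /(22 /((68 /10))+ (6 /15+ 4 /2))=350 /479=0.73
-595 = -595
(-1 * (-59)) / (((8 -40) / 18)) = -531 / 16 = -33.19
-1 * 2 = -2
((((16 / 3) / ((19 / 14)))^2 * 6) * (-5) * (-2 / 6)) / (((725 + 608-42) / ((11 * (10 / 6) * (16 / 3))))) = 441548800 / 37750131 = 11.70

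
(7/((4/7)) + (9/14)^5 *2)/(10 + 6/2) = 3353221/3495856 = 0.96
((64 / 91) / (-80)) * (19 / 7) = -76 / 3185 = -0.02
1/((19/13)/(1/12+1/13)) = 25/228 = 0.11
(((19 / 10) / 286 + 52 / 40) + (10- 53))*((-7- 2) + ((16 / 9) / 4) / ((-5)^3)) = 1207812347 / 3217500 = 375.39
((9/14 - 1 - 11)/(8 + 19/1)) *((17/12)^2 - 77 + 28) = 358651/18144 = 19.77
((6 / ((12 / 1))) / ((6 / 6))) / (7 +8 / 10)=5 / 78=0.06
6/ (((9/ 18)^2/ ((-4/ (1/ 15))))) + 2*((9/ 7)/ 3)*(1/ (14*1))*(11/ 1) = -70527/ 49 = -1439.33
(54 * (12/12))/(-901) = -54/901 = -0.06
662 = 662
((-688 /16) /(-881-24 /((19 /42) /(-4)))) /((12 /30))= 4085 /25414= 0.16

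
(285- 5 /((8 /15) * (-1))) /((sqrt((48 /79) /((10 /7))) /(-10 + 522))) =12560 * sqrt(16590) /7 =231107.90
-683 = -683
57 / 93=19 / 31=0.61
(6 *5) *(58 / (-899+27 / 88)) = -30624 / 15817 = -1.94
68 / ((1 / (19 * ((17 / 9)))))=21964 / 9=2440.44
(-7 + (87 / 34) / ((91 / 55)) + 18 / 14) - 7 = -34553 / 3094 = -11.17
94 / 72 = 47 / 36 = 1.31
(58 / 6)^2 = 841 / 9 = 93.44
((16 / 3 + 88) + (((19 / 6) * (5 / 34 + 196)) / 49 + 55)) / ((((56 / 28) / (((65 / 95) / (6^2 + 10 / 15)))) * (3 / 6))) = 20922863 / 6963880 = 3.00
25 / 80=5 / 16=0.31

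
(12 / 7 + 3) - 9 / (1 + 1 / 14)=-129 / 35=-3.69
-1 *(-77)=77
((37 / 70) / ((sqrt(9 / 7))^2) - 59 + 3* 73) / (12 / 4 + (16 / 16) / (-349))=5038513 / 94140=53.52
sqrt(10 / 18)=sqrt(5) / 3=0.75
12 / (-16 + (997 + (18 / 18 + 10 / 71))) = 71 / 5811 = 0.01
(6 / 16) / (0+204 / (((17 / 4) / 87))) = 1 / 11136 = 0.00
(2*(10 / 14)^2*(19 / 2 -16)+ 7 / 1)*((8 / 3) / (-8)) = -6 / 49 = -0.12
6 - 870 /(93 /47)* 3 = -40704 /31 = -1313.03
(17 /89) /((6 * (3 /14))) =0.15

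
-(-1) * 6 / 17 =6 / 17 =0.35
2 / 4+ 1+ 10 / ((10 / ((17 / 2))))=10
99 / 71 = 1.39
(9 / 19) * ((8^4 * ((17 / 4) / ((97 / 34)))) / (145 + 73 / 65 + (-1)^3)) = 346245120 / 17385019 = 19.92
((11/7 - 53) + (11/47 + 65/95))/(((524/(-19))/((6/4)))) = 236805/86198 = 2.75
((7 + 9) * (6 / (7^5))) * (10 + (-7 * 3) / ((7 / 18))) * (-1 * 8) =33792 / 16807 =2.01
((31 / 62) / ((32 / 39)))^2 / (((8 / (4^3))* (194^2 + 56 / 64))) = 169 / 2141120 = 0.00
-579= -579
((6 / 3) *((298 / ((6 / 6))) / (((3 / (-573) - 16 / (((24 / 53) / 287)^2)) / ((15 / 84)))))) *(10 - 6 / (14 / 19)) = -66594060 / 2165434143803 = -0.00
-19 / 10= -1.90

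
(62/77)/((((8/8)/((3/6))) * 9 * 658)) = 31/455994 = 0.00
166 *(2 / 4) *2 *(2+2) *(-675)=-448200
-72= -72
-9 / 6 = -1.50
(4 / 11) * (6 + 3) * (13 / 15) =156 / 55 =2.84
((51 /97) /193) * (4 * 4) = 0.04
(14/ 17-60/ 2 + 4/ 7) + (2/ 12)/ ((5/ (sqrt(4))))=-50941/ 1785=-28.54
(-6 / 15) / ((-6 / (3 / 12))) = 1 / 60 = 0.02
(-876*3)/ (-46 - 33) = 2628/ 79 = 33.27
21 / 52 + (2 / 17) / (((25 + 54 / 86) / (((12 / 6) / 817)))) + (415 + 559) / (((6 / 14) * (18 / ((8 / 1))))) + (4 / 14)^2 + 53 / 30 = 61973753942689 / 61219152540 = 1012.33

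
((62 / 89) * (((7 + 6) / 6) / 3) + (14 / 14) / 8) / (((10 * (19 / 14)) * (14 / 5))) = 4025 / 243504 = 0.02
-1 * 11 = -11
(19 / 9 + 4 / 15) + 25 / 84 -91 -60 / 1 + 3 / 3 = -185629 / 1260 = -147.32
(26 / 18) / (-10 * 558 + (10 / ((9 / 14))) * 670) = 0.00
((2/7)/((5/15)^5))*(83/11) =40338/77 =523.87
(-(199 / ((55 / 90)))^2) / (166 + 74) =-441.83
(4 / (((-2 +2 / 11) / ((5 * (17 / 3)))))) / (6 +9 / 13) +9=-82 / 261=-0.31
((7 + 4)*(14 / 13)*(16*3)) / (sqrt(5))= 7392*sqrt(5) / 65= 254.29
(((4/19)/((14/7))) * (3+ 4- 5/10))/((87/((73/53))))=0.01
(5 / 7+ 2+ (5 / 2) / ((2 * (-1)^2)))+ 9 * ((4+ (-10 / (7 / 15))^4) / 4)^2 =576672270036446109 / 23059204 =25008333767.13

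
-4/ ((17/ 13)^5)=-1485172/ 1419857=-1.05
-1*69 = -69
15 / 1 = 15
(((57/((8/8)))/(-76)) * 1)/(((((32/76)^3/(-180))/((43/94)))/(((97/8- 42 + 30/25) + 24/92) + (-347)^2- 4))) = 881907166208241/8855552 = 99588051.23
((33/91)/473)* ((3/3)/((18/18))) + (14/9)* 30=547829/11739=46.67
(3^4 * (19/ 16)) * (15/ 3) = 7695/ 16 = 480.94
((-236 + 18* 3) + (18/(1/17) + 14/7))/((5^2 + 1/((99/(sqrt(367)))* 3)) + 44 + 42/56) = 12403596744/6866270897 - 598752* sqrt(367)/6866270897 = 1.80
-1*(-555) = 555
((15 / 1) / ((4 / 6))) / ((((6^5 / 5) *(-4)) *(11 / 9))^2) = 125 / 321159168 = 0.00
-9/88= -0.10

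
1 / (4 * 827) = 1 / 3308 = 0.00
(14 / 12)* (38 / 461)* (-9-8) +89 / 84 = -22279 / 38724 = -0.58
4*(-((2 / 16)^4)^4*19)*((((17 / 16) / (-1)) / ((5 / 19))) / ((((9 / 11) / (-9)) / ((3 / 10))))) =-202521 / 56294995342131200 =-0.00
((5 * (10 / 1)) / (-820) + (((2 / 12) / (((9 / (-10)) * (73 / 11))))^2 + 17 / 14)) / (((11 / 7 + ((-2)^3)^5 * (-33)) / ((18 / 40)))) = 0.00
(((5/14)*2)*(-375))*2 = -535.71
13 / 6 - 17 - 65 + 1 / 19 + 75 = -545 / 114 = -4.78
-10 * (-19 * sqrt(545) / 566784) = 95 * sqrt(545) / 283392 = 0.01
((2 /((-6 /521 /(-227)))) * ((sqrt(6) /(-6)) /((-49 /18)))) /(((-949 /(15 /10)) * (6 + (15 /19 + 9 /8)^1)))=-8988292 * sqrt(6) /18646901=-1.18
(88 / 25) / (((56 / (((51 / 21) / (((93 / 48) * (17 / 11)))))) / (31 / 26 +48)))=1238072 / 493675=2.51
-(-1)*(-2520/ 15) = -168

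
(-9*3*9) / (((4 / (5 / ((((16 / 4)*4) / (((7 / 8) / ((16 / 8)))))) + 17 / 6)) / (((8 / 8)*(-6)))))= 554283 / 512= 1082.58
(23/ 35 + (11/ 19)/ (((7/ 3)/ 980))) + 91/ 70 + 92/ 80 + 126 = 198045/ 532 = 372.27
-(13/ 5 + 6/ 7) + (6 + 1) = 124/ 35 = 3.54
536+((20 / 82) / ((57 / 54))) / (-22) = 4592894 / 8569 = 535.99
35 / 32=1.09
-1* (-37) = 37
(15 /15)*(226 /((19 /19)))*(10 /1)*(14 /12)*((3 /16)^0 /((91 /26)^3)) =9040 /147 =61.50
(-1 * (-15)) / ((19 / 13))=195 / 19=10.26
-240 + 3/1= -237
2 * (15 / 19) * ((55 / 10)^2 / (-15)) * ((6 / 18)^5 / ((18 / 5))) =-605 / 166212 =-0.00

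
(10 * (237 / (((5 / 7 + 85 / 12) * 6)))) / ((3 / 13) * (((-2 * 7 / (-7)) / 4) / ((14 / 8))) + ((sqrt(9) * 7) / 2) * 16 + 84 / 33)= 3321318 / 11186221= 0.30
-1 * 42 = -42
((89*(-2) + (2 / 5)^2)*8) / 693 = -3952 / 1925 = -2.05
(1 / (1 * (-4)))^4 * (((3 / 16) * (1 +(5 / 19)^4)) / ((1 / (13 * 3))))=7660341 / 266897408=0.03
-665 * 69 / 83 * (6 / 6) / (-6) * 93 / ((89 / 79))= 112372365 / 14774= 7606.09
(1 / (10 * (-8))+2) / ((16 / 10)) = 159 / 128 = 1.24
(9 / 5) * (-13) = -117 / 5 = -23.40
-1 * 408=-408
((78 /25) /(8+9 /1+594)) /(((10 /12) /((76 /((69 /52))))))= 47424 /135125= 0.35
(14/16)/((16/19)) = 133/128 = 1.04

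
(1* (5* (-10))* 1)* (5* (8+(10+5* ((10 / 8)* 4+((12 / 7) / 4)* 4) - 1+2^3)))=-102500 / 7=-14642.86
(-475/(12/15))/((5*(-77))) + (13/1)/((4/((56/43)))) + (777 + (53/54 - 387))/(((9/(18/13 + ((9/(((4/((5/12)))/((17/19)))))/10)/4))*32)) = 4169263074875/542664105984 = 7.68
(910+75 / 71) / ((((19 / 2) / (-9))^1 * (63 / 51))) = -6597870 / 9443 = -698.70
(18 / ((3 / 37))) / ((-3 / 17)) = -1258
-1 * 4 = -4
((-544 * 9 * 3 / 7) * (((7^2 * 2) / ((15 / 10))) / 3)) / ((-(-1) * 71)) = -45696 / 71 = -643.61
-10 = -10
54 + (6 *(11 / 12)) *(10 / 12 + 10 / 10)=769 / 12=64.08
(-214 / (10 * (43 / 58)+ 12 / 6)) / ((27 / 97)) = -601982 / 7371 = -81.67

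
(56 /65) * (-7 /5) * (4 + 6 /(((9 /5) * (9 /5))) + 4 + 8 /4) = -25088 /1755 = -14.30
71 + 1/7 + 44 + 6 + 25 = 1023/7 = 146.14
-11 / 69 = -0.16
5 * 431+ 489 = 2644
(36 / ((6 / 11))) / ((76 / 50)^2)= 20625 / 722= 28.57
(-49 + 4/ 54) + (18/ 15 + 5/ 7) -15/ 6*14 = -77501/ 945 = -82.01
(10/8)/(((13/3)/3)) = 45/52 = 0.87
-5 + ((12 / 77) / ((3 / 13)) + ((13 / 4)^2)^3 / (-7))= -54458867 / 315392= -172.67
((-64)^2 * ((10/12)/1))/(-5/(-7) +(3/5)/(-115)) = 20608000/4281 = 4813.83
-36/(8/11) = -99/2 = -49.50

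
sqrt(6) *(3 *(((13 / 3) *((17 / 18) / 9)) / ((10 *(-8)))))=-221 *sqrt(6) / 12960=-0.04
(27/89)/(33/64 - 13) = -1728/71111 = -0.02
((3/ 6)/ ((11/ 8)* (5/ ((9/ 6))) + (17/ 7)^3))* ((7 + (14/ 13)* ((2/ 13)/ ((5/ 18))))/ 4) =6605151/ 131517490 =0.05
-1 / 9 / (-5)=1 / 45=0.02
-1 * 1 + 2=1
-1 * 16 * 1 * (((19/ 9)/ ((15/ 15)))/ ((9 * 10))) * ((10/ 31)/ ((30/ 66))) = -3344/ 12555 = -0.27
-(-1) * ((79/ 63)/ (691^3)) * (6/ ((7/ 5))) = 790/ 48501087537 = 0.00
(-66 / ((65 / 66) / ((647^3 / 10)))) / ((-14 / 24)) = 7078674841128 / 2275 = 3111505424.67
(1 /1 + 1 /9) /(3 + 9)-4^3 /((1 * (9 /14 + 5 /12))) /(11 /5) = -1446625 /52866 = -27.36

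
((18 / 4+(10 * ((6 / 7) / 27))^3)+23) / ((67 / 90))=68842925 / 1861461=36.98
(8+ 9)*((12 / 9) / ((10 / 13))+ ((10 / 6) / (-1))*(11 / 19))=1241 / 95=13.06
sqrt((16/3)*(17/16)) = sqrt(51)/3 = 2.38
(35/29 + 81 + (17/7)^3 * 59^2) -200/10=496581209/9947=49922.71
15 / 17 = 0.88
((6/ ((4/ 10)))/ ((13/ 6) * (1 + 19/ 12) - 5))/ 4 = 270/ 43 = 6.28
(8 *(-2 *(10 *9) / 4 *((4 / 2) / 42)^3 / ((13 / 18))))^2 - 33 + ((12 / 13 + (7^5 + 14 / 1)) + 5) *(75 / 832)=72622706553 / 48941984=1483.85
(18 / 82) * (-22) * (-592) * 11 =1289376 / 41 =31448.20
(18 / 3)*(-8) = -48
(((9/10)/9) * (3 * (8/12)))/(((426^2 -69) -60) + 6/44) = 22/19948185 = 0.00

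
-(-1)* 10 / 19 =10 / 19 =0.53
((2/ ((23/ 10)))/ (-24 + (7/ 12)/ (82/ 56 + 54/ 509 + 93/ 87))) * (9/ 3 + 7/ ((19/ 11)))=-8770522440/ 34006773211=-0.26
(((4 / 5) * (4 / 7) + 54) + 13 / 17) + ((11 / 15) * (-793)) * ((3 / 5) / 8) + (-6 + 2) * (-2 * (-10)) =-1627757 / 23800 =-68.39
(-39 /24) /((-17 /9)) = 117 /136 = 0.86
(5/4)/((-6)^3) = -5/864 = -0.01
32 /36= 8 /9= 0.89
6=6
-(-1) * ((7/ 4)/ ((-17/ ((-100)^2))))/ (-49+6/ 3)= 17500/ 799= 21.90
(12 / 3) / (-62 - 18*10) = -2 / 121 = -0.02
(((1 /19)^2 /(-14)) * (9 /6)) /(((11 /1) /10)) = -0.00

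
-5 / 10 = -1 / 2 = -0.50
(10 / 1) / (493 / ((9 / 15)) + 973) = 15 / 2692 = 0.01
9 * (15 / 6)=45 / 2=22.50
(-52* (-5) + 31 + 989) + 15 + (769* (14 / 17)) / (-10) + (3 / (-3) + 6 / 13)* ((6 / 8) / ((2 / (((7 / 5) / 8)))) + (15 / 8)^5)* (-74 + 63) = 49581300671 / 36208640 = 1369.32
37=37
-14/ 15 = -0.93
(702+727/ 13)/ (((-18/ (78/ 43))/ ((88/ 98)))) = -433532/ 6321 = -68.59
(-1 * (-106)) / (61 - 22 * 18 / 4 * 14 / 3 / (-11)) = 106 / 103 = 1.03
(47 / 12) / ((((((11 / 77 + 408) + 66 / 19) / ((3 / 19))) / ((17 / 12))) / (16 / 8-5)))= -5593 / 875920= -0.01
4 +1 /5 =21 /5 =4.20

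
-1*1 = -1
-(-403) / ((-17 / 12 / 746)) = -3607656 / 17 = -212215.06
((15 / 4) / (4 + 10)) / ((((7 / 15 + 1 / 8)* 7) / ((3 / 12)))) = 225 / 13916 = 0.02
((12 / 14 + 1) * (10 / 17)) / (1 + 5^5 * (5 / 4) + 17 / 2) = 0.00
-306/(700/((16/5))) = -1224/875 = -1.40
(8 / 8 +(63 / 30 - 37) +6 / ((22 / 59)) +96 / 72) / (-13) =5437 / 4290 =1.27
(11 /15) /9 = 11 /135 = 0.08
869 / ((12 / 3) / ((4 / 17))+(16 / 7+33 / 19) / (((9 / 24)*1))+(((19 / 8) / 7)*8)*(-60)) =-346731 / 53917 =-6.43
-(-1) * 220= 220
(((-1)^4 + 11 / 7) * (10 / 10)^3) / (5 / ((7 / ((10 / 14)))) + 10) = 126 / 515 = 0.24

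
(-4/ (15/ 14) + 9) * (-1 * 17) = -1343/ 15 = -89.53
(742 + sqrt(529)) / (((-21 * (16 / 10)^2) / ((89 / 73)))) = -17.35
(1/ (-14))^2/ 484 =1/ 94864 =0.00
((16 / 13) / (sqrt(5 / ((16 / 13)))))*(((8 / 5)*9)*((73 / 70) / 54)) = 9344*sqrt(65) / 443625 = 0.17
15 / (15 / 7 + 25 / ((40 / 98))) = 84 / 355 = 0.24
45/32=1.41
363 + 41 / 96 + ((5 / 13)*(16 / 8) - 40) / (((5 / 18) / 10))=-1309003 / 1248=-1048.88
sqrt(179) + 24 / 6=4 + sqrt(179)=17.38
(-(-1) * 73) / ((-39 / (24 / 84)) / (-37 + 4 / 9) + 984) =0.07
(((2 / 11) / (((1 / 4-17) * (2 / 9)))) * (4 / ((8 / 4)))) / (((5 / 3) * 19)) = -216 / 70015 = -0.00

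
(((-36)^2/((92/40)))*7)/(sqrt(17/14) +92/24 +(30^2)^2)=18517854035520/3802791593238131 - 1632960*sqrt(238)/3802791593238131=0.00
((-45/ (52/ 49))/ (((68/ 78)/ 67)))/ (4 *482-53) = -1.74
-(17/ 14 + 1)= -2.21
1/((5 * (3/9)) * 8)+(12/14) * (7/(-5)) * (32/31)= -1443/1240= -1.16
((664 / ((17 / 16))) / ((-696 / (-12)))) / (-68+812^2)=1328 / 81255767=0.00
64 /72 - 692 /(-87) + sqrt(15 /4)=10.78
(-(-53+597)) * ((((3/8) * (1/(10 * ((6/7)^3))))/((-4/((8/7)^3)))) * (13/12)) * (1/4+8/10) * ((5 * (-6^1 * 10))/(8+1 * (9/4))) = -49504/123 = -402.47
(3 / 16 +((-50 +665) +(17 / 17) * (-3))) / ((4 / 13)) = 127335 / 64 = 1989.61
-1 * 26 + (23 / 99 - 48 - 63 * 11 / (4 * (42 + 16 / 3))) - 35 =-6322045 / 56232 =-112.43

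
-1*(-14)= 14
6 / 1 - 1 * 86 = -80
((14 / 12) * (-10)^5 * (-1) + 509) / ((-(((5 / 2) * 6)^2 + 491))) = -351527 / 2148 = -163.65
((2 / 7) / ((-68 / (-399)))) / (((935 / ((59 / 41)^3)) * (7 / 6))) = 35119809 / 7668495065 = 0.00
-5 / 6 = -0.83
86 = 86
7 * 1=7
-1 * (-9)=9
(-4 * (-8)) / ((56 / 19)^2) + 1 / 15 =5513 / 1470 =3.75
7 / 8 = 0.88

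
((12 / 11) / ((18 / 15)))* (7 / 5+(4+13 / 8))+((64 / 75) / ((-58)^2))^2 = 1117946041889 / 175052047500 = 6.39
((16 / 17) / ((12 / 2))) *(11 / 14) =44 / 357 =0.12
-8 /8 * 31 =-31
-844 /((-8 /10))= 1055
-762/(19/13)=-9906/19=-521.37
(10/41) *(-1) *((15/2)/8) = -0.23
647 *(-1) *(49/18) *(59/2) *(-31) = 57984787/36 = 1610688.53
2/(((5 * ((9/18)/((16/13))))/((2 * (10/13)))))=256/169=1.51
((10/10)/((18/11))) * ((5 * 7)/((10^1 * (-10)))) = -77/360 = -0.21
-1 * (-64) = 64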